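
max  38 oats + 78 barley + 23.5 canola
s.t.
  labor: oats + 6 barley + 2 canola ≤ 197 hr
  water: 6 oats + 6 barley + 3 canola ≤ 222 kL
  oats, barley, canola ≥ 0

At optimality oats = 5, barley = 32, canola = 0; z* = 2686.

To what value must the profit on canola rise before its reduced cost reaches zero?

Both labor and water are binding at x*.
Dual feasibility on the basic columns requires 1·y_labor + 6·y_water = 38, 6·y_labor + 6·y_water = 78.
→ y_labor = 8 and y_water = 5.
canola enters the basis when its profit ≥ yᵀa₃ = 8·2 + 5·3 = 31.

31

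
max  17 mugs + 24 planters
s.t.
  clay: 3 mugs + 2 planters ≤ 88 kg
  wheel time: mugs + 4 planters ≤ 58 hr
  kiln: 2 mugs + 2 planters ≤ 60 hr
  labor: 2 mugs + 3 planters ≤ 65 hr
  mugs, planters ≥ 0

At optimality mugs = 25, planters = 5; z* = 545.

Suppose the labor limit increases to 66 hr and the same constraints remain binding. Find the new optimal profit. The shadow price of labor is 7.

Δb = 1, so new z* = 545 + (7)·(1) = 545 + 7 = 552.

552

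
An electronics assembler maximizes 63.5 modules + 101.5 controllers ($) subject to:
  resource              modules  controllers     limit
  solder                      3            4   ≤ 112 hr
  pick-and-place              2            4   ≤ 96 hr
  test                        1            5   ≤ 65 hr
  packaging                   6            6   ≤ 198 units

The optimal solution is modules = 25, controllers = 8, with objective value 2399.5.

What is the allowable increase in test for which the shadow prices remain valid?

Binding constraints: test, packaging. The basis is B = [[1,5],[6,6]] with det -24.
Per unit increase in test, x* moves by d = (-0.25, 0.25).
The basis stays optimal until solder becomes binding; allowable increase = 20 hr.

20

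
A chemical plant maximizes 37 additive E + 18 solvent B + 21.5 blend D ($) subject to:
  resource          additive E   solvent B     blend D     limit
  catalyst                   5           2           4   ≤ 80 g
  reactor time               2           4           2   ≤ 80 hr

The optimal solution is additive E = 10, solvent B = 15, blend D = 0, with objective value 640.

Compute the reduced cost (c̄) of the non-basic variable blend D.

-8.5

Both catalyst and reactor time are binding at x*.
From A_Bᵀ y = c: 5·y_catalyst + 2·y_reactor time = 37; 2·y_catalyst + 4·y_reactor time = 18.
This yields shadow prices y_catalyst = 7, y_reactor time = 1.
Reduced cost of blend D: c₃ − yᵀa₃ = 21.5 − (7·4 + 1·2) = 21.5 − 30 = -8.5.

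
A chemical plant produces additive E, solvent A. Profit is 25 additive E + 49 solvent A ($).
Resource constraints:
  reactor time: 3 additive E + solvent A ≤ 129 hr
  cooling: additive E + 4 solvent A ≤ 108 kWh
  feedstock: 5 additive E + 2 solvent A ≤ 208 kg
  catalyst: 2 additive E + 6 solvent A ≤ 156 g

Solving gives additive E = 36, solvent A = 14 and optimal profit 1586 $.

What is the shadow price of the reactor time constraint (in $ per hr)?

0

At the optimum: reactor time uses 122 of 129 (slack = 7); cooling uses 92 of 108 (slack = 16); feedstock uses 208 of 208 (binding); catalyst uses 156 of 156 (binding).
Since reactor time, cooling are not tight, their duals are 0.
Dual feasibility on the basic columns requires 5·y_feedstock + 2·y_catalyst = 25, 2·y_feedstock + 6·y_catalyst = 49.
Solving: y_feedstock = 2, y_catalyst = 7.5.
Shadow price of reactor time = 0.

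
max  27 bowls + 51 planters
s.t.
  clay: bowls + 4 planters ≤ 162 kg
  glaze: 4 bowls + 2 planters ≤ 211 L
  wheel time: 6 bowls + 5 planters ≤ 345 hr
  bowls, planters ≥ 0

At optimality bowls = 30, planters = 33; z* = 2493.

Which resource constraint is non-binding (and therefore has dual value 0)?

clay: 162/162 (binding)
glaze: 186/211 (slack 25)
wheel time: 345/345 (binding)
By complementary slackness, a constraint with positive slack has shadow price 0 → glaze.

glaze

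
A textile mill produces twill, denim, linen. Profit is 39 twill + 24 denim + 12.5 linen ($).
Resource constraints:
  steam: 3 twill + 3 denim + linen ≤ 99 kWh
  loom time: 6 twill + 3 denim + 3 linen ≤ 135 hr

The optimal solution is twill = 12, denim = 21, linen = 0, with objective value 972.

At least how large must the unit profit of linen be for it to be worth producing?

18

At the optimum: steam uses 99 of 99 (binding); loom time uses 135 of 135 (binding).
From A_Bᵀ y = c: 3·y_steam + 6·y_loom time = 39; 3·y_steam + 3·y_loom time = 24.
Solving: y_steam = 3, y_loom time = 5.
linen enters the basis when its profit ≥ yᵀa₃ = 3·1 + 5·3 = 18.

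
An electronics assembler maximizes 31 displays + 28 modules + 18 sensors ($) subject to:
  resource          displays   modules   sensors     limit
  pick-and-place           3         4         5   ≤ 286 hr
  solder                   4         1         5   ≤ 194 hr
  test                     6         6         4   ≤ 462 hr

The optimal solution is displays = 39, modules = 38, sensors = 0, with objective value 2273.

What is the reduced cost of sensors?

-5

At the optimum: pick-and-place uses 269 of 286 (slack = 17); solder uses 194 of 194 (binding); test uses 462 of 462 (binding).
By complementary slackness, y = 0 for the non-binding constraint.
From A_Bᵀ y = c: 4·y_solder + 6·y_test = 31; 1·y_solder + 6·y_test = 28.
Solving: y_solder = 1, y_test = 4.5.
Reduced cost of sensors: c₃ − yᵀa₃ = 18 − (1·5 + 4.5·4) = 18 − 23 = -5.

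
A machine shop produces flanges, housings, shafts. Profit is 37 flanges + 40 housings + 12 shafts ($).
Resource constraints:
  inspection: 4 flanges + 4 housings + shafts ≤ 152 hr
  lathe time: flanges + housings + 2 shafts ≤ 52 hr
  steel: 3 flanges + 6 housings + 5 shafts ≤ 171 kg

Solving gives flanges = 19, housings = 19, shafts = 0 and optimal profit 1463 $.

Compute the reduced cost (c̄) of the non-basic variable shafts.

Check each constraint at x*: inspection 152/152 (tight); lathe time 38/52 (slack 14); steel 171/171 (tight).
By complementary slackness, y = 0 for the non-binding constraint.
Dual feasibility on the basic columns requires 4·y_inspection + 3·y_steel = 37, 4·y_inspection + 6·y_steel = 40.
This yields shadow prices y_inspection = 8.5, y_steel = 1.
Reduced cost of shafts: c₃ − yᵀa₃ = 12 − (8.5·1 + 1·5) = 12 − 13.5 = -1.5.

-1.5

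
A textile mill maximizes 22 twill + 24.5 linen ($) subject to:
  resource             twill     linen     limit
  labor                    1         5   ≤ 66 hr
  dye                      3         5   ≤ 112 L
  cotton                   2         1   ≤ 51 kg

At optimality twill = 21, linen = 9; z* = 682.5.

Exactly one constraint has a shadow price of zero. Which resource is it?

dye

labor: 66/66 (binding)
dye: 108/112 (slack 4)
cotton: 51/51 (binding)
By complementary slackness, a constraint with positive slack has shadow price 0 → dye.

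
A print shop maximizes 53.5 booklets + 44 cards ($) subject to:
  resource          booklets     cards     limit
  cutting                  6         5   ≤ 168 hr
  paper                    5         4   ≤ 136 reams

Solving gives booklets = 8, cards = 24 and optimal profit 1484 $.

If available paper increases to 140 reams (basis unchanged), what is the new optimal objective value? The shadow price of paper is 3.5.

1498

Δb = 4, so new z* = 1484 + (3.5)·(4) = 1484 + 14 = 1498.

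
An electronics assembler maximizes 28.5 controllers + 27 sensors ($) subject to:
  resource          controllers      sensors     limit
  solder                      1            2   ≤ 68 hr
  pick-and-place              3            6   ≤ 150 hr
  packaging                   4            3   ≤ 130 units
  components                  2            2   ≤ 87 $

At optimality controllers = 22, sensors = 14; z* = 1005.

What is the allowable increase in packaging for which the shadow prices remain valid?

Binding constraints: pick-and-place, packaging. The basis is B = [[3,6],[4,3]] with det -15.
Per unit increase in packaging, x* moves by d = (0.4, -0.2).
The basis stays optimal until components becomes binding; allowable increase = 37.5 units.

37.5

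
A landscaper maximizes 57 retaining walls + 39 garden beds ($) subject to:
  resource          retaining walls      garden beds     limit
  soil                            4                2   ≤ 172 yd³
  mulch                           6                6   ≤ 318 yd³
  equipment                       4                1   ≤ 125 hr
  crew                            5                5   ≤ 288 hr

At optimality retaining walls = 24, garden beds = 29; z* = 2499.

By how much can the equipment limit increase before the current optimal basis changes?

Binding constraints: mulch, equipment. The basis is B = [[6,6],[4,1]] with det -18.
Per unit increase in equipment, x* moves by d = (0.3333, -0.3333).
The basis stays optimal until soil becomes binding; allowable increase = 27 hr.

27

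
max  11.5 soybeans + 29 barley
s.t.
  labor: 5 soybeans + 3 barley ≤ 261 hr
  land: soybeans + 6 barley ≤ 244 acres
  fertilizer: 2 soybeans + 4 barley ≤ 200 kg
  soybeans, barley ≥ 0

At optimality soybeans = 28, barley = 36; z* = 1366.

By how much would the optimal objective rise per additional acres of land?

1.5

At the optimum: labor uses 248 of 261 (slack = 13); land uses 244 of 244 (binding); fertilizer uses 200 of 200 (binding).
Slack constraints have shadow price 0 (complementary slackness).
The binding rows give the dual system: 1·y_land + 2·y_fertilizer = 11.5 and 6·y_land + 4·y_fertilizer = 29.
This yields shadow prices y_land = 1.5, y_fertilizer = 5.
Shadow price of land = 1.5.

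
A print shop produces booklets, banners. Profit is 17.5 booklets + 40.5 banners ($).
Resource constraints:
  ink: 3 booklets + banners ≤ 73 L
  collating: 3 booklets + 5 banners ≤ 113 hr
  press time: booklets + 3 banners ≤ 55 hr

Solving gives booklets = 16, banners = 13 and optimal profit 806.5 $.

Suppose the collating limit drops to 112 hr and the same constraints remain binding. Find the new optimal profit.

Check each constraint at x*: ink 61/73 (slack 12); collating 113/113 (tight); press time 55/55 (tight).
Slack constraints have shadow price 0 (complementary slackness).
Dual feasibility on the basic columns requires 3·y_collating + 1·y_press time = 17.5, 5·y_collating + 3·y_press time = 40.5.
This yields shadow prices y_collating = 3, y_press time = 8.5.
Δz = y_collating·Δb = 3 × (-1) = -3, so new z* = 806.5 − 3 = 803.5.

803.5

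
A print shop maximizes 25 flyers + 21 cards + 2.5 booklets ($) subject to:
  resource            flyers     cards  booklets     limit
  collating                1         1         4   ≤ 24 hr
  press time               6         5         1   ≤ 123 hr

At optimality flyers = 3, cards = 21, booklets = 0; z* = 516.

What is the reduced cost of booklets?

At the optimum: collating uses 24 of 24 (binding); press time uses 123 of 123 (binding).
From A_Bᵀ y = c: 1·y_collating + 6·y_press time = 25; 1·y_collating + 5·y_press time = 21.
This yields shadow prices y_collating = 1, y_press time = 4.
Reduced cost of booklets: c₃ − yᵀa₃ = 2.5 − (1·4 + 4·1) = 2.5 − 8 = -5.5.

-5.5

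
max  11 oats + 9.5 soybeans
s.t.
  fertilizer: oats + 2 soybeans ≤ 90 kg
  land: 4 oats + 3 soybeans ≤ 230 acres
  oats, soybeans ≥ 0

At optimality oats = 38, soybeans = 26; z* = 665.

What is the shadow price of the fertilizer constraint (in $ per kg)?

Check each constraint at x*: fertilizer 90/90 (tight); land 230/230 (tight).
The binding rows give the dual system: 1·y_fertilizer + 4·y_land = 11 and 2·y_fertilizer + 3·y_land = 9.5.
→ y_fertilizer = 1 and y_land = 2.5.
Shadow price of fertilizer = 1.

1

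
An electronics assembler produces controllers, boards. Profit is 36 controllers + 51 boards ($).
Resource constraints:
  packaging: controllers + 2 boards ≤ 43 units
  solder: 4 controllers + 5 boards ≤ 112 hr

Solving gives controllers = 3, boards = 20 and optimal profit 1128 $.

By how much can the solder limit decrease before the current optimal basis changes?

Binding constraints: packaging, solder. The basis is B = [[1,2],[4,5]] with det -3.
Per unit decrease in solder, x* moves by d = (-0.6667, 0.3333).
The basis stays optimal until controllers reaches 0; allowable decrease = 4.5 hr.

4.5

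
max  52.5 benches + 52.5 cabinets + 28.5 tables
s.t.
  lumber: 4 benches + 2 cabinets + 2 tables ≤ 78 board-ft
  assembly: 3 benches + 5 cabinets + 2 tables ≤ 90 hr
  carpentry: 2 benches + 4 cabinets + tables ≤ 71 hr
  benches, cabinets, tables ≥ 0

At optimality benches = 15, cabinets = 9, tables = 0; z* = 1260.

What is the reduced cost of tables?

-1.5

Binding: lumber and assembly. Non-binding: carpentry (5 unused).
Since carpentry is not tight, its dual is 0.
Dual feasibility on the basic columns requires 4·y_lumber + 3·y_assembly = 52.5, 2·y_lumber + 5·y_assembly = 52.5.
Solving: y_lumber = 7.5, y_assembly = 7.5.
Reduced cost of tables: c₃ − yᵀa₃ = 28.5 − (7.5·2 + 7.5·2) = 28.5 − 30 = -1.5.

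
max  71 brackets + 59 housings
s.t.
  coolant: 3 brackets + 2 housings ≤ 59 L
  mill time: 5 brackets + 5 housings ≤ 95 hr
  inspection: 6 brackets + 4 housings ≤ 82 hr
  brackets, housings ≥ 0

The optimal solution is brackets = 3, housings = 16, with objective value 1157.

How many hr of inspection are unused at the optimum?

inspection used = 6·3 + 4·16 = 82; slack = 82 − 82 = 0.

0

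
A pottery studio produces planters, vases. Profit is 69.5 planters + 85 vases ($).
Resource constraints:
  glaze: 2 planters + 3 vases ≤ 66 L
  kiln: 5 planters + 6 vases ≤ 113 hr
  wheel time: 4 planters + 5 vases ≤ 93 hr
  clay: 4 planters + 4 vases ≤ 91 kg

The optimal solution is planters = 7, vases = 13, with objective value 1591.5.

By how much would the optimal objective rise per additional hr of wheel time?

8

At the optimum: glaze uses 53 of 66 (slack = 13); kiln uses 113 of 113 (binding); wheel time uses 93 of 93 (binding); clay uses 80 of 91 (slack = 11).
Since glaze, clay are not tight, their duals are 0.
The binding rows give the dual system: 5·y_kiln + 4·y_wheel time = 69.5 and 6·y_kiln + 5·y_wheel time = 85.
→ y_kiln = 7.5 and y_wheel time = 8.
Shadow price of wheel time = 8.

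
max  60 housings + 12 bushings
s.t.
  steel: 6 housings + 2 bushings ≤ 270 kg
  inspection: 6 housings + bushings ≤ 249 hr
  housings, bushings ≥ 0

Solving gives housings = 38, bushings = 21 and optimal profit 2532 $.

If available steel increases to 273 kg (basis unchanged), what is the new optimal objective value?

Both steel and inspection are binding at x*.
Dual feasibility on the basic columns requires 6·y_steel + 6·y_inspection = 60, 2·y_steel + 1·y_inspection = 12.
This yields shadow prices y_steel = 2, y_inspection = 8.
Δz = y_steel·Δb = 2 × (3) = 6, so new z* = 2532 + 6 = 2538.

2538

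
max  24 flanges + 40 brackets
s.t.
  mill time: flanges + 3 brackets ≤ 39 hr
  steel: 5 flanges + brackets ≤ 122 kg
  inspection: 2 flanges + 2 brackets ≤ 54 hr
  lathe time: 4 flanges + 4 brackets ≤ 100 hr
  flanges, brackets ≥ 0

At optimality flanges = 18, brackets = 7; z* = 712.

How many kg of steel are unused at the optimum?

steel used = 5·18 + 1·7 = 97; slack = 122 − 97 = 25.

25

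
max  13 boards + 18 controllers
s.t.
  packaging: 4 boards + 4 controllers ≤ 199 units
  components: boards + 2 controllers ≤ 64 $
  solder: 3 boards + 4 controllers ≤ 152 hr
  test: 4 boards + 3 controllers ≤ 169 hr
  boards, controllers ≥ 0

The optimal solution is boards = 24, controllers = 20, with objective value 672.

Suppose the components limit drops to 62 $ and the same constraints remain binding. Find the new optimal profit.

670

Check each constraint at x*: packaging 176/199 (slack 23); components 64/64 (tight); solder 152/152 (tight); test 156/169 (slack 13).
Since packaging, test are not tight, their duals are 0.
The binding rows give the dual system: 1·y_components + 3·y_solder = 13 and 2·y_components + 4·y_solder = 18.
Solving: y_components = 1, y_solder = 4.
Δz = y_components·Δb = 1 × (-2) = -2, so new z* = 672 − 2 = 670.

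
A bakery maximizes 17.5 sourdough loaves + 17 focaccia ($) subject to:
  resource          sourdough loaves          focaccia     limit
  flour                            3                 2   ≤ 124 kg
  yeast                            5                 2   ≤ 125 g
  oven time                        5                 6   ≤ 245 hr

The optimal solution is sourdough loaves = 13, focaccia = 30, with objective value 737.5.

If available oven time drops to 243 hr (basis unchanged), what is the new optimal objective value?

Binding: yeast and oven time. Non-binding: flour (25 unused).
Slack constraints have shadow price 0 (complementary slackness).
Dual feasibility on the basic columns requires 5·y_yeast + 5·y_oven time = 17.5, 2·y_yeast + 6·y_oven time = 17.
This yields shadow prices y_yeast = 1, y_oven time = 2.5.
Δz = y_oven time·Δb = 2.5 × (-2) = -5, so new z* = 737.5 − 5 = 732.5.

732.5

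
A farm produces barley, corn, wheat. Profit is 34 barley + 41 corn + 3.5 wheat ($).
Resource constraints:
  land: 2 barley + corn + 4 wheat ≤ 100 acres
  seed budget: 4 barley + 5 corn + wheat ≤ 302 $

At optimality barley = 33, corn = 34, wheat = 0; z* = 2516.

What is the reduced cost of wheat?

-8.5

Check each constraint at x*: land 100/100 (tight); seed budget 302/302 (tight).
The binding rows give the dual system: 2·y_land + 4·y_seed budget = 34 and 1·y_land + 5·y_seed budget = 41.
This yields shadow prices y_land = 1, y_seed budget = 8.
Reduced cost of wheat: c₃ − yᵀa₃ = 3.5 − (1·4 + 8·1) = 3.5 − 12 = -8.5.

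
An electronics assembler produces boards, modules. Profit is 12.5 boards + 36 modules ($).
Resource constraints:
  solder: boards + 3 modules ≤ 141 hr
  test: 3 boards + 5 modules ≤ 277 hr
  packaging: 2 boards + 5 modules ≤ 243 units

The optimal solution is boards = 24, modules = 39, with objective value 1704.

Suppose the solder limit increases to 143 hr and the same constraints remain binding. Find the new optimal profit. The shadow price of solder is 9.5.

1723

Δb = 2, so new z* = 1704 + (9.5)·(2) = 1704 + 19 = 1723.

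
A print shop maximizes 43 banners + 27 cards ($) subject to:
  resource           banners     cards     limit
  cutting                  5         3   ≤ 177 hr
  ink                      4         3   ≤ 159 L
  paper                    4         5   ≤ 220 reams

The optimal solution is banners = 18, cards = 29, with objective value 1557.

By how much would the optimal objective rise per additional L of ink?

Check each constraint at x*: cutting 177/177 (tight); ink 159/159 (tight); paper 217/220 (slack 3).
By complementary slackness, y = 0 for the non-binding constraint.
Dual feasibility on the basic columns requires 5·y_cutting + 4·y_ink = 43, 3·y_cutting + 3·y_ink = 27.
→ y_cutting = 7 and y_ink = 2.
Shadow price of ink = 2.

2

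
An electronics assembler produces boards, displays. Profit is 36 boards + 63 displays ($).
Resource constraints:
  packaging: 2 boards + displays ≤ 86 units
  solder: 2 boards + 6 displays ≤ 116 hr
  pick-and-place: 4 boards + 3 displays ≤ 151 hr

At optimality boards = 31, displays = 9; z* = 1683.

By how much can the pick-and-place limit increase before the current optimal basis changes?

27

Binding constraints: solder, pick-and-place. The basis is B = [[2,6],[4,3]] with det -18.
Per unit increase in pick-and-place, x* moves by d = (0.3333, -0.1111).
The basis stays optimal until packaging becomes binding; allowable increase = 27 hr.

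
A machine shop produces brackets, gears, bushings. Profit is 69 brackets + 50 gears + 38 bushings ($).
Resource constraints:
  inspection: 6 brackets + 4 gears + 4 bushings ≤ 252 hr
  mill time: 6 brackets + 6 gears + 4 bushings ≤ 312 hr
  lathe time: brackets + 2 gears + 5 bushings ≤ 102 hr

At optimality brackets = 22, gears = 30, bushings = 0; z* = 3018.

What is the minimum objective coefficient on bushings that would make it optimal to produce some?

Binding: inspection and mill time. Non-binding: lathe time (20 unused).
Since lathe time is not tight, its dual is 0.
The binding rows give the dual system: 6·y_inspection + 6·y_mill time = 69 and 4·y_inspection + 6·y_mill time = 50.
→ y_inspection = 9.5 and y_mill time = 2.
bushings enters the basis when its profit ≥ yᵀa₃ = 9.5·4 + 2·4 = 46.

46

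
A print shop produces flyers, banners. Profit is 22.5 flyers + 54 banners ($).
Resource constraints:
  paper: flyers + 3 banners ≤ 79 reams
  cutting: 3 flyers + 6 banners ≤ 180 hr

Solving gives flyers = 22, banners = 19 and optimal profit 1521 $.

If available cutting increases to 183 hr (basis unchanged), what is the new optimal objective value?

1534.5

At the optimum: paper uses 79 of 79 (binding); cutting uses 180 of 180 (binding).
The binding rows give the dual system: 1·y_paper + 3·y_cutting = 22.5 and 3·y_paper + 6·y_cutting = 54.
Solving: y_paper = 9, y_cutting = 4.5.
Δz = y_cutting·Δb = 4.5 × (3) = 13.5, so new z* = 1521 + 13.5 = 1534.5.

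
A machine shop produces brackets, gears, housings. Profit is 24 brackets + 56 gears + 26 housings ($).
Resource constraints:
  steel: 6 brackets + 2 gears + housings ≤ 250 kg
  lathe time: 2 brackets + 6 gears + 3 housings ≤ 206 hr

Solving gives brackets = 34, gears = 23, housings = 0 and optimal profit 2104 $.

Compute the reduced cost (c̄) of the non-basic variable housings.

At the optimum: steel uses 250 of 250 (binding); lathe time uses 206 of 206 (binding).
The binding rows give the dual system: 6·y_steel + 2·y_lathe time = 24 and 2·y_steel + 6·y_lathe time = 56.
Solving: y_steel = 1, y_lathe time = 9.
Reduced cost of housings: c₃ − yᵀa₃ = 26 − (1·1 + 9·3) = 26 − 28 = -2.

-2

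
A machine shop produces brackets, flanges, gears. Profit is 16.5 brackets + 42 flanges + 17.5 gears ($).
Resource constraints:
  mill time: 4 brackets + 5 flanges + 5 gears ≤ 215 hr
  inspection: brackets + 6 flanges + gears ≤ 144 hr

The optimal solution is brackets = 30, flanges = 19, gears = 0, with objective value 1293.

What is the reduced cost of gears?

-2

At the optimum: mill time uses 215 of 215 (binding); inspection uses 144 of 144 (binding).
The binding rows give the dual system: 4·y_mill time + 1·y_inspection = 16.5 and 5·y_mill time + 6·y_inspection = 42.
→ y_mill time = 3 and y_inspection = 4.5.
Reduced cost of gears: c₃ − yᵀa₃ = 17.5 − (3·5 + 4.5·1) = 17.5 − 19.5 = -2.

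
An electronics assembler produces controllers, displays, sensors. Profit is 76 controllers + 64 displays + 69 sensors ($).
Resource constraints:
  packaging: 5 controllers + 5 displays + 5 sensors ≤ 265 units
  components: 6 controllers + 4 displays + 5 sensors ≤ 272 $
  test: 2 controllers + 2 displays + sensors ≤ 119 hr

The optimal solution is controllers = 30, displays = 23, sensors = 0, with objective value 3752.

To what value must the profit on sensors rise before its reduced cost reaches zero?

70

At the optimum: packaging uses 265 of 265 (binding); components uses 272 of 272 (binding); test uses 106 of 119 (slack = 13).
By complementary slackness, y = 0 for the non-binding constraint.
From A_Bᵀ y = c: 5·y_packaging + 6·y_components = 76; 5·y_packaging + 4·y_components = 64.
→ y_packaging = 8 and y_components = 6.
sensors enters the basis when its profit ≥ yᵀa₃ = 8·5 + 6·5 = 70.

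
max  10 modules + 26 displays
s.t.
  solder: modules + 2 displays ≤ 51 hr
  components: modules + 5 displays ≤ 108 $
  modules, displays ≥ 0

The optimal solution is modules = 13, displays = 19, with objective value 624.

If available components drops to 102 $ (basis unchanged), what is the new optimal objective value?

612

Both solder and components are binding at x*.
Dual feasibility on the basic columns requires 1·y_solder + 1·y_components = 10, 2·y_solder + 5·y_components = 26.
This yields shadow prices y_solder = 8, y_components = 2.
Δz = y_components·Δb = 2 × (-6) = -12, so new z* = 624 − 12 = 612.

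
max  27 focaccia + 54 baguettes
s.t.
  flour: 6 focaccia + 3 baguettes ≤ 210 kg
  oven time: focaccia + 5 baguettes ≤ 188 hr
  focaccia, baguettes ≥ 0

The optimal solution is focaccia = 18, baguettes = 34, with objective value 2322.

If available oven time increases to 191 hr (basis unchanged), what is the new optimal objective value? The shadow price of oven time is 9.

Δb = 3, so new z* = 2322 + (9)·(3) = 2322 + 27 = 2349.

2349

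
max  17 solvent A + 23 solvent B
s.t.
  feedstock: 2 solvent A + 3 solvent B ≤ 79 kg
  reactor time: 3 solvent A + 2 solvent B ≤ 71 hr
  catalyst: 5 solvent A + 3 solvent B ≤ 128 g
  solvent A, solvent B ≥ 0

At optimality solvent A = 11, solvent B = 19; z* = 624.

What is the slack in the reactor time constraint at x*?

0

reactor time used = 3·11 + 2·19 = 71; slack = 71 − 71 = 0.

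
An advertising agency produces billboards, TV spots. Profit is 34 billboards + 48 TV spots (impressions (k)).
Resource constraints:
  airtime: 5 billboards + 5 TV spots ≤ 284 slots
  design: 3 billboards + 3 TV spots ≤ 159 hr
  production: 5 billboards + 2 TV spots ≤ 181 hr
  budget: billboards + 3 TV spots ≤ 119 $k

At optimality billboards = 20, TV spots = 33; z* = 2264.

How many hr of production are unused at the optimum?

production used = 5·20 + 2·33 = 166; slack = 181 − 166 = 15.

15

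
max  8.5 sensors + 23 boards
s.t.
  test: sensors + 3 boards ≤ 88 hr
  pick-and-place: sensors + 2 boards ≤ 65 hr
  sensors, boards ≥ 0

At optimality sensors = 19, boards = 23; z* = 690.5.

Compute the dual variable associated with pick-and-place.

2.5

Both test and pick-and-place are binding at x*.
Dual feasibility on the basic columns requires 1·y_test + 1·y_pick-and-place = 8.5, 3·y_test + 2·y_pick-and-place = 23.
→ y_test = 6 and y_pick-and-place = 2.5.
Shadow price of pick-and-place = 2.5.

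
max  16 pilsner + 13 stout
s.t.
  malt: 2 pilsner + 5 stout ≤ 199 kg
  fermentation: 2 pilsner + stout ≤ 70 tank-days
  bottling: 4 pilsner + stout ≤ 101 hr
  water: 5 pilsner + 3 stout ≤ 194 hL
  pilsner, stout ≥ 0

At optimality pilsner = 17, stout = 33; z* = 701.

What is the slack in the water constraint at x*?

10

water used = 5·17 + 3·33 = 184; slack = 194 − 184 = 10.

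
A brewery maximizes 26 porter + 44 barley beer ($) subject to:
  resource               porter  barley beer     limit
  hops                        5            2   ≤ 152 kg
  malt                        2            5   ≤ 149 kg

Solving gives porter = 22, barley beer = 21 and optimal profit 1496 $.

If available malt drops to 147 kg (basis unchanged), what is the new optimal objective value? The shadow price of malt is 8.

1480

Δb = -2, so new z* = 1496 + (8)·(-2) = 1496 − 16 = 1480.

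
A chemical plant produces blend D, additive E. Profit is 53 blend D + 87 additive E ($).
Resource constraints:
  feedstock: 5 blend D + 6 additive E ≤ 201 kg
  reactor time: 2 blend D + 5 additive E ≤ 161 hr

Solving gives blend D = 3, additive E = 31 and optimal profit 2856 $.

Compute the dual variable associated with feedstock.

Check each constraint at x*: feedstock 201/201 (tight); reactor time 161/161 (tight).
From A_Bᵀ y = c: 5·y_feedstock + 2·y_reactor time = 53; 6·y_feedstock + 5·y_reactor time = 87.
This yields shadow prices y_feedstock = 7, y_reactor time = 9.
Shadow price of feedstock = 7.

7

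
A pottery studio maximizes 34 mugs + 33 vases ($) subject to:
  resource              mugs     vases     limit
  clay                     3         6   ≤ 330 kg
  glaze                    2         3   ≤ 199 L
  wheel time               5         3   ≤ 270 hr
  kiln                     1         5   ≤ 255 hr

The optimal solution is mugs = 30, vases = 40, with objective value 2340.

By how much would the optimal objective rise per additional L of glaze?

0

Check each constraint at x*: clay 330/330 (tight); glaze 180/199 (slack 19); wheel time 270/270 (tight); kiln 230/255 (slack 25).
Slack constraints have shadow price 0 (complementary slackness).
Dual feasibility on the basic columns requires 3·y_clay + 5·y_wheel time = 34, 6·y_clay + 3·y_wheel time = 33.
Solving: y_clay = 3, y_wheel time = 5.
Shadow price of glaze = 0.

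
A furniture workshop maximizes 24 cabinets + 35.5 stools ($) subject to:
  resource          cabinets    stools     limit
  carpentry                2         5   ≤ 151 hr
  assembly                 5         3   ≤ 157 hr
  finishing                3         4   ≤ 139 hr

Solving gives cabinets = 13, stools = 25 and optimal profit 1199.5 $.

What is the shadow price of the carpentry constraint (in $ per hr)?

Binding: carpentry and finishing. Non-binding: assembly (17 unused).
Slack constraints have shadow price 0 (complementary slackness).
From A_Bᵀ y = c: 2·y_carpentry + 3·y_finishing = 24; 5·y_carpentry + 4·y_finishing = 35.5.
This yields shadow prices y_carpentry = 1.5, y_finishing = 7.
Shadow price of carpentry = 1.5.

1.5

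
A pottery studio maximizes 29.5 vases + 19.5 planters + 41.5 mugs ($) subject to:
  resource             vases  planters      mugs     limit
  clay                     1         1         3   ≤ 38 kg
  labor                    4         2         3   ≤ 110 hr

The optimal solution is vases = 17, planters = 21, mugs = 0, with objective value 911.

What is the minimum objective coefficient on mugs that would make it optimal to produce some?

Both clay and labor are binding at x*.
Dual feasibility on the basic columns requires 1·y_clay + 4·y_labor = 29.5, 1·y_clay + 2·y_labor = 19.5.
Solving: y_clay = 9.5, y_labor = 5.
mugs enters the basis when its profit ≥ yᵀa₃ = 9.5·3 + 5·3 = 43.5.

43.5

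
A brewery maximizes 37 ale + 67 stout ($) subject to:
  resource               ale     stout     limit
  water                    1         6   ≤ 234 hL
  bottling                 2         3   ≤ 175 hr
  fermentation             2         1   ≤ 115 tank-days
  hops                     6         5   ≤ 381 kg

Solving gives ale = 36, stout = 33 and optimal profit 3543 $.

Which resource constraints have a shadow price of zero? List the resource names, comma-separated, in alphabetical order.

bottling, fermentation

water: 234/234 (binding)
bottling: 171/175 (slack 4)
fermentation: 105/115 (slack 10)
hops: 381/381 (binding)
By complementary slackness, a constraint with positive slack has shadow price 0 → bottling, fermentation.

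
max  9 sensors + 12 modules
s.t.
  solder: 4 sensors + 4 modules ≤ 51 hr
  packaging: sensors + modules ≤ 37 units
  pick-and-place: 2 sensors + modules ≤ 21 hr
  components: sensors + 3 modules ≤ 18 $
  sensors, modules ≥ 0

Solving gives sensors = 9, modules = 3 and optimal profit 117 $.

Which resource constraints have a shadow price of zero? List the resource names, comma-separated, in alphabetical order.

packaging, solder

solder: 48/51 (slack 3)
packaging: 12/37 (slack 25)
pick-and-place: 21/21 (binding)
components: 18/18 (binding)
By complementary slackness, a constraint with positive slack has shadow price 0 → packaging, solder.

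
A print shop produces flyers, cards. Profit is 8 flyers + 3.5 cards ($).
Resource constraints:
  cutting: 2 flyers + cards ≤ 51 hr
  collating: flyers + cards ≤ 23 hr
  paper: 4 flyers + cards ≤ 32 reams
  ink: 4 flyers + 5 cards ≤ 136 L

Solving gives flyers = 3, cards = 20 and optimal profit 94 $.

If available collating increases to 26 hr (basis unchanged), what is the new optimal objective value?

100

Check each constraint at x*: cutting 26/51 (slack 25); collating 23/23 (tight); paper 32/32 (tight); ink 112/136 (slack 24).
Since cutting, ink are not tight, their duals are 0.
Dual feasibility on the basic columns requires 1·y_collating + 4·y_paper = 8, 1·y_collating + 1·y_paper = 3.5.
This yields shadow prices y_collating = 2, y_paper = 1.5.
Δz = y_collating·Δb = 2 × (3) = 6, so new z* = 94 + 6 = 100.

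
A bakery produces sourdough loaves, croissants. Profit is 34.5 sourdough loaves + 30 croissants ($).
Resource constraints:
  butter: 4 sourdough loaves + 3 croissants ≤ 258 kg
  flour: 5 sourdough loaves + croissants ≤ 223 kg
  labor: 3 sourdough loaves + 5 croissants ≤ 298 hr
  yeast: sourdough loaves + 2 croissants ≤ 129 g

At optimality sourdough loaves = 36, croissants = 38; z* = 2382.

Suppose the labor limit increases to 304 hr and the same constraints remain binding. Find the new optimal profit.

2391

Check each constraint at x*: butter 258/258 (tight); flour 218/223 (slack 5); labor 298/298 (tight); yeast 112/129 (slack 17).
By complementary slackness, y = 0 for the non-binding constraints.
From A_Bᵀ y = c: 4·y_butter + 3·y_labor = 34.5; 3·y_butter + 5·y_labor = 30.
Solving: y_butter = 7.5, y_labor = 1.5.
Δz = y_labor·Δb = 1.5 × (6) = 9, so new z* = 2382 + 9 = 2391.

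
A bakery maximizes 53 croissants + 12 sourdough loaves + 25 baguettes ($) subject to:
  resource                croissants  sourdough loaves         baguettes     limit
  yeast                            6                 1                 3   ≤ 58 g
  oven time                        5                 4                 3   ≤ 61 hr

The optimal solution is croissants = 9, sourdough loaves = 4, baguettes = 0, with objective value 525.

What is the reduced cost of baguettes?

-2

Check each constraint at x*: yeast 58/58 (tight); oven time 61/61 (tight).
From A_Bᵀ y = c: 6·y_yeast + 5·y_oven time = 53; 1·y_yeast + 4·y_oven time = 12.
→ y_yeast = 8 and y_oven time = 1.
Reduced cost of baguettes: c₃ − yᵀa₃ = 25 − (8·3 + 1·3) = 25 − 27 = -2.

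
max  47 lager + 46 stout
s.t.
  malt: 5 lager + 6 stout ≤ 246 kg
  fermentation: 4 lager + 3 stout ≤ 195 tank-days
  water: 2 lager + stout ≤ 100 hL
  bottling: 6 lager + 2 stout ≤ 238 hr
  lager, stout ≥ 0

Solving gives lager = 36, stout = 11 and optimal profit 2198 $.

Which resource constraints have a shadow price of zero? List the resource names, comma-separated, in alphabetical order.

fermentation, water

malt: 246/246 (binding)
fermentation: 177/195 (slack 18)
water: 83/100 (slack 17)
bottling: 238/238 (binding)
By complementary slackness, a constraint with positive slack has shadow price 0 → fermentation, water.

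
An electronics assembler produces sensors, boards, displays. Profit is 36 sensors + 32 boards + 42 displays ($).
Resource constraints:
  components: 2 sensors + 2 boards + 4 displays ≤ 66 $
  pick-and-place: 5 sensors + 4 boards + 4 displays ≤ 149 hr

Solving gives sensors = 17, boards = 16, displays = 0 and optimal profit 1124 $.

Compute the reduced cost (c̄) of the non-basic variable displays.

At the optimum: components uses 66 of 66 (binding); pick-and-place uses 149 of 149 (binding).
Dual feasibility on the basic columns requires 2·y_components + 5·y_pick-and-place = 36, 2·y_components + 4·y_pick-and-place = 32.
Solving: y_components = 8, y_pick-and-place = 4.
Reduced cost of displays: c₃ − yᵀa₃ = 42 − (8·4 + 4·4) = 42 − 48 = -6.

-6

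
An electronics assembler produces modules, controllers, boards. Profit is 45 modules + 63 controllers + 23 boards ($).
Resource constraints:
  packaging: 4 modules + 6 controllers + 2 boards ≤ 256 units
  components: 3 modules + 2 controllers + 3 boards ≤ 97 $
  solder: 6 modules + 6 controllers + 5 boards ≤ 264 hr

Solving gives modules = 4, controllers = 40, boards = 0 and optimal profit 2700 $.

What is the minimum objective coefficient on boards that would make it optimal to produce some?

Binding: packaging and solder. Non-binding: components (5 unused).
By complementary slackness, y = 0 for the non-binding constraint.
The binding rows give the dual system: 4·y_packaging + 6·y_solder = 45 and 6·y_packaging + 6·y_solder = 63.
→ y_packaging = 9 and y_solder = 1.5.
boards enters the basis when its profit ≥ yᵀa₃ = 9·2 + 1.5·5 = 25.5.

25.5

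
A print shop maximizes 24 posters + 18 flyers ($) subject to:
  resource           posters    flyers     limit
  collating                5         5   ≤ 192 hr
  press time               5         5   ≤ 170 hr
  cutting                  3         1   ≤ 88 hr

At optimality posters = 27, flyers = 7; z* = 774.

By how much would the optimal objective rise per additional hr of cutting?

Binding: press time and cutting. Non-binding: collating (22 unused).
Since collating is not tight, its dual is 0.
From A_Bᵀ y = c: 5·y_press time + 3·y_cutting = 24; 5·y_press time + 1·y_cutting = 18.
This yields shadow prices y_press time = 3, y_cutting = 3.
Shadow price of cutting = 3.

3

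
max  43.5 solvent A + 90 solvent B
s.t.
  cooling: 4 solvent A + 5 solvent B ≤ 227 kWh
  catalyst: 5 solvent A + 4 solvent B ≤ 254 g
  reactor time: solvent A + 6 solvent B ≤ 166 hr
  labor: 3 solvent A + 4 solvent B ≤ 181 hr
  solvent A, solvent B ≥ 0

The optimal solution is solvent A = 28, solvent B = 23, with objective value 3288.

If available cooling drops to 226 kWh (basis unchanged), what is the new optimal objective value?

At the optimum: cooling uses 227 of 227 (binding); catalyst uses 232 of 254 (slack = 22); reactor time uses 166 of 166 (binding); labor uses 176 of 181 (slack = 5).
Since catalyst, labor are not tight, their duals are 0.
Dual feasibility on the basic columns requires 4·y_cooling + 1·y_reactor time = 43.5, 5·y_cooling + 6·y_reactor time = 90.
→ y_cooling = 9 and y_reactor time = 7.5.
Δz = y_cooling·Δb = 9 × (-1) = -9, so new z* = 3288 − 9 = 3279.

3279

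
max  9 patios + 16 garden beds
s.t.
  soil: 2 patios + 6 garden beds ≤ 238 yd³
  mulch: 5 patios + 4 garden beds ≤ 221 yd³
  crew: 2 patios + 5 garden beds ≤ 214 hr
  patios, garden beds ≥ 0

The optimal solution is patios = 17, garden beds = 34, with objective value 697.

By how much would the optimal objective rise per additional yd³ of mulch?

1

Binding: soil and mulch. Non-binding: crew (10 unused).
By complementary slackness, y = 0 for the non-binding constraint.
From A_Bᵀ y = c: 2·y_soil + 5·y_mulch = 9; 6·y_soil + 4·y_mulch = 16.
→ y_soil = 2 and y_mulch = 1.
Shadow price of mulch = 1.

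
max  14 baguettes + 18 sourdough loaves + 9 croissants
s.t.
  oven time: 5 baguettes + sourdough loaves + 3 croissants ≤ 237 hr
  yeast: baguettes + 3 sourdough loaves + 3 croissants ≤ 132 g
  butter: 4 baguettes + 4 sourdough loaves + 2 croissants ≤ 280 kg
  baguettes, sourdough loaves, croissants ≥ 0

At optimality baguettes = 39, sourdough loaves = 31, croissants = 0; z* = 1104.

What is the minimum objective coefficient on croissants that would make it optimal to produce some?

12

At the optimum: oven time uses 226 of 237 (slack = 11); yeast uses 132 of 132 (binding); butter uses 280 of 280 (binding).
Since oven time is not tight, its dual is 0.
The binding rows give the dual system: 1·y_yeast + 4·y_butter = 14 and 3·y_yeast + 4·y_butter = 18.
→ y_yeast = 2 and y_butter = 3.
croissants enters the basis when its profit ≥ yᵀa₃ = 2·3 + 3·2 = 12.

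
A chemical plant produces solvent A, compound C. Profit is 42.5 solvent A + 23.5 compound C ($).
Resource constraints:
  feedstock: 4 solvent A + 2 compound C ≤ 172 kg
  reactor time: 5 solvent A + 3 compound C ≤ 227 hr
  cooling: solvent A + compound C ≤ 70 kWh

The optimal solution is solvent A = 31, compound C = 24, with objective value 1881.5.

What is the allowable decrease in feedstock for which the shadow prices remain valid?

Binding constraints: feedstock, reactor time. The basis is B = [[4,2],[5,3]] with det 2.
Per unit decrease in feedstock, x* moves by d = (-1.5, 2.5).
The basis stays optimal until cooling becomes binding; allowable decrease = 15 kg.

15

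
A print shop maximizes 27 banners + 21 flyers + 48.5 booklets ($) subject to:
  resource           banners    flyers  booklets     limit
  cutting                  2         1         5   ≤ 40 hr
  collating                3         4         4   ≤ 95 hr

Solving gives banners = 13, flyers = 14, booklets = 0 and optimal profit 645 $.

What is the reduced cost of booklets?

-8.5

Check each constraint at x*: cutting 40/40 (tight); collating 95/95 (tight).
The binding rows give the dual system: 2·y_cutting + 3·y_collating = 27 and 1·y_cutting + 4·y_collating = 21.
Solving: y_cutting = 9, y_collating = 3.
Reduced cost of booklets: c₃ − yᵀa₃ = 48.5 − (9·5 + 3·4) = 48.5 − 57 = -8.5.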